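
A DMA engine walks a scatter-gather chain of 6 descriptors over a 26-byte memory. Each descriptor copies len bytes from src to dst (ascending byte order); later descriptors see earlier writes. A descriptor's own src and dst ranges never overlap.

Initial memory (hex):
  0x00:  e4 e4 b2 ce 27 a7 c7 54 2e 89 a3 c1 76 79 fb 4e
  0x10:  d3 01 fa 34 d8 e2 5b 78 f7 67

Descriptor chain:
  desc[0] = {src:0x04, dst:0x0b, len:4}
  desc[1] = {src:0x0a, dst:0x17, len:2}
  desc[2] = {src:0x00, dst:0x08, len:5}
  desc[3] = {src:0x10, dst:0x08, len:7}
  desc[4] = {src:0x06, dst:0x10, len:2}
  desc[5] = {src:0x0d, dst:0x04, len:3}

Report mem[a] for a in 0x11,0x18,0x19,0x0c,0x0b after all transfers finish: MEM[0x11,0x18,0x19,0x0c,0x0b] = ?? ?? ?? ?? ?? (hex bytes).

MEM[0x11,0x18,0x19,0x0c,0x0b] = 54 27 67 d8 34

#0 dst[0x0b+4] := {0x27,0xa7,0xc7,0x54}
#1 dst[0x17+2] := {0xa3,0x27}
#2 dst[0x08+5] := {0xe4,0xe4,0xb2,0xce,0x27}
#3 dst[0x08+7] := {0xd3,0x01,0xfa,0x34,0xd8,0xe2,0x5b}
#4 dst[0x10+2] := {0xc7,0x54}
#5 dst[0x04+3] := {0xe2,0x5b,0x4e}
query mem[0x11]=0x54, mem[0x18]=0x27, mem[0x19]=0x67, mem[0x0c]=0xd8, mem[0x0b]=0x34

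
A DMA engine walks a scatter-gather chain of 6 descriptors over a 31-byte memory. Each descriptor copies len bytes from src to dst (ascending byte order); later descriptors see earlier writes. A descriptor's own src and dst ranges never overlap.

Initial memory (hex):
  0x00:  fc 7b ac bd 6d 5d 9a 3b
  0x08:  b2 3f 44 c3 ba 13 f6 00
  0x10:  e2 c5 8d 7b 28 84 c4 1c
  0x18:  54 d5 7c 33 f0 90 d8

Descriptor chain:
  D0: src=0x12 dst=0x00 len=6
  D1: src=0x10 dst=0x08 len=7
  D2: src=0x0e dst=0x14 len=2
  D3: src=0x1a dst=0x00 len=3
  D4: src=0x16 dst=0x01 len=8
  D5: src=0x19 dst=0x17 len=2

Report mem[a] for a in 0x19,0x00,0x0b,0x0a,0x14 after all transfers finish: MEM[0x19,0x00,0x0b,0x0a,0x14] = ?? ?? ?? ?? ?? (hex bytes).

[0] 0x12->0x00 len=6 : 8d 7b 28 84 c4 1c
[1] 0x10->0x08 len=7 : e2 c5 8d 7b 28 84 c4
[2] 0x0e->0x14 len=2 : c4 00
[3] 0x1a->0x00 len=3 : 7c 33 f0
[4] 0x16->0x01 len=8 : c4 1c 54 d5 7c 33 f0 90
[5] 0x19->0x17 len=2 : d5 7c
query mem[0x19]=0xd5, mem[0x00]=0x7c, mem[0x0b]=0x7b, mem[0x0a]=0x8d, mem[0x14]=0xc4

MEM[0x19,0x00,0x0b,0x0a,0x14] = d5 7c 7b 8d c4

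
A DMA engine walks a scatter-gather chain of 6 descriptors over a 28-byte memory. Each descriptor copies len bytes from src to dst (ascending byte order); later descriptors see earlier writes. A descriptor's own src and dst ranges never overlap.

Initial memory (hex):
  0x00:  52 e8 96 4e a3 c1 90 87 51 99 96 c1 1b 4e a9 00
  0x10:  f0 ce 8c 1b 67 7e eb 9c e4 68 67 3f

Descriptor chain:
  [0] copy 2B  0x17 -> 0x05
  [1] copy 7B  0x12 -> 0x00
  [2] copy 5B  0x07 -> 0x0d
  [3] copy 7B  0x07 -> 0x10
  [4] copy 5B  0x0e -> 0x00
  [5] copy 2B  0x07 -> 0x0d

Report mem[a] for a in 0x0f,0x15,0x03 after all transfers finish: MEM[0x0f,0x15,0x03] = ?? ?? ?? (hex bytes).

D0: mem[0x05..0x06] <- [9c e4]
D1: mem[0x00..0x06] <- [8c 1b 67 7e eb 9c e4]
D2: mem[0x0d..0x11] <- [87 51 99 96 c1]
D3: mem[0x10..0x16] <- [87 51 99 96 c1 1b 87]
D4: mem[0x00..0x04] <- [51 99 87 51 99]
D5: mem[0x0d..0x0e] <- [87 51]
query mem[0x0f]=0x99, mem[0x15]=0x1b, mem[0x03]=0x51

MEM[0x0f,0x15,0x03] = 99 1b 51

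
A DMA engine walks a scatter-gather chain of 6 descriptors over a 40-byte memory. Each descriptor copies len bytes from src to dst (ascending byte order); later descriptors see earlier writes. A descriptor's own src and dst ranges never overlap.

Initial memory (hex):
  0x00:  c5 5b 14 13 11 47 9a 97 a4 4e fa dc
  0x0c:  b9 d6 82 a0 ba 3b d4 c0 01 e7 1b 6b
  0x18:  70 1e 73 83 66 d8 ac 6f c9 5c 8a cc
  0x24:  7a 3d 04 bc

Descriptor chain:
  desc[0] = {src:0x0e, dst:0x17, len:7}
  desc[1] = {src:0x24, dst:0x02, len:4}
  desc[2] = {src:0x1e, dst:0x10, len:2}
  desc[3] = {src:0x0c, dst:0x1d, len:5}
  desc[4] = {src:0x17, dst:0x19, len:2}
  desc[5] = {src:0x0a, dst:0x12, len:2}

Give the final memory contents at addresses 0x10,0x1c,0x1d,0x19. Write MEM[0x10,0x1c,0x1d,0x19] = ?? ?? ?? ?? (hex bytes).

#0 dst[0x17+7] := {0x82,0xa0,0xba,0x3b,0xd4,0xc0,0x01}
#1 dst[0x02+4] := {0x7a,0x3d,0x04,0xbc}
#2 dst[0x10+2] := {0xac,0x6f}
#3 dst[0x1d+5] := {0xb9,0xd6,0x82,0xa0,0xac}
#4 dst[0x19+2] := {0x82,0xa0}
#5 dst[0x12+2] := {0xfa,0xdc}
query mem[0x10]=0xac, mem[0x1c]=0xc0, mem[0x1d]=0xb9, mem[0x19]=0x82

MEM[0x10,0x1c,0x1d,0x19] = ac c0 b9 82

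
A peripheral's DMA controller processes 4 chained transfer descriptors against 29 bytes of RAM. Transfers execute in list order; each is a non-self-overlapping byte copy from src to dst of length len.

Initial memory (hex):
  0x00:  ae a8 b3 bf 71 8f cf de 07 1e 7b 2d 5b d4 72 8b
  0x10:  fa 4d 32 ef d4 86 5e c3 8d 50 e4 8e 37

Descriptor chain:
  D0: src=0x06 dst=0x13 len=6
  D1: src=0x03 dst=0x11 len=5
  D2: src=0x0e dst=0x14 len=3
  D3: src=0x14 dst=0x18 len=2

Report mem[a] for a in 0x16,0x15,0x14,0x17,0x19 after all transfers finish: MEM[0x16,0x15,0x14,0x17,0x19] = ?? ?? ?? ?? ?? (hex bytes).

D0: mem[0x13..0x18] <- [cf de 07 1e 7b 2d]
D1: mem[0x11..0x15] <- [bf 71 8f cf de]
D2: mem[0x14..0x16] <- [72 8b fa]
D3: mem[0x18..0x19] <- [72 8b]
query mem[0x16]=0xfa, mem[0x15]=0x8b, mem[0x14]=0x72, mem[0x17]=0x7b, mem[0x19]=0x8b

MEM[0x16,0x15,0x14,0x17,0x19] = fa 8b 72 7b 8b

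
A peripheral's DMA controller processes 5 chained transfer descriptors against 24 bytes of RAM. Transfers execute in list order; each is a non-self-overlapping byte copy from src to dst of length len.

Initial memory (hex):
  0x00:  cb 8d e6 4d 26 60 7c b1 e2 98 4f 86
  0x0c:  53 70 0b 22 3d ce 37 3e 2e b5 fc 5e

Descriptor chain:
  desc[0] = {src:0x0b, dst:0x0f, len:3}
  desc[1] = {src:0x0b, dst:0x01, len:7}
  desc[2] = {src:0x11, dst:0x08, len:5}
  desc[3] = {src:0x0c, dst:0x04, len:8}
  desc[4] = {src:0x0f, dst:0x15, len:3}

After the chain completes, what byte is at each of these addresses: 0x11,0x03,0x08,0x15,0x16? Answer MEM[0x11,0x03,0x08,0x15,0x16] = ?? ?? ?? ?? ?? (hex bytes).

MEM[0x11,0x03,0x08,0x15,0x16] = 70 70 53 86 53

D0: mem[0x0f..0x11] <- [86 53 70]
D1: mem[0x01..0x07] <- [86 53 70 0b 86 53 70]
D2: mem[0x08..0x0c] <- [70 37 3e 2e b5]
D3: mem[0x04..0x0b] <- [b5 70 0b 86 53 70 37 3e]
D4: mem[0x15..0x17] <- [86 53 70]
query mem[0x11]=0x70, mem[0x03]=0x70, mem[0x08]=0x53, mem[0x15]=0x86, mem[0x16]=0x53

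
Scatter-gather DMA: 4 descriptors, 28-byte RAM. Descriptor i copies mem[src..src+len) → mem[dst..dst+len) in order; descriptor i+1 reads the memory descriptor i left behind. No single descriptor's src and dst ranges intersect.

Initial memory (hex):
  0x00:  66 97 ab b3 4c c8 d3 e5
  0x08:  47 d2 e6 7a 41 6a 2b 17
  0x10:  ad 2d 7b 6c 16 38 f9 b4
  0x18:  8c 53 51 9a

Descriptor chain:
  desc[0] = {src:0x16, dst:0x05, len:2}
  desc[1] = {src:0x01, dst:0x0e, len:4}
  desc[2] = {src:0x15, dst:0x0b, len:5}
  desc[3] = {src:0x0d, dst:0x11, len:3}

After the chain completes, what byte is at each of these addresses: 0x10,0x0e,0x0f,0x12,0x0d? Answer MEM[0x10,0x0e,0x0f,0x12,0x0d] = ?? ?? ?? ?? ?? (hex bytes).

MEM[0x10,0x0e,0x0f,0x12,0x0d] = b3 8c 53 8c b4

  after D0: wrote 2B at 0x05 = f9b4
  after D1: wrote 4B at 0x0e = 97abb34c
  after D2: wrote 5B at 0x0b = 38f9b48c53
  after D3: wrote 3B at 0x11 = b48c53
query mem[0x10]=0xb3, mem[0x0e]=0x8c, mem[0x0f]=0x53, mem[0x12]=0x8c, mem[0x0d]=0xb4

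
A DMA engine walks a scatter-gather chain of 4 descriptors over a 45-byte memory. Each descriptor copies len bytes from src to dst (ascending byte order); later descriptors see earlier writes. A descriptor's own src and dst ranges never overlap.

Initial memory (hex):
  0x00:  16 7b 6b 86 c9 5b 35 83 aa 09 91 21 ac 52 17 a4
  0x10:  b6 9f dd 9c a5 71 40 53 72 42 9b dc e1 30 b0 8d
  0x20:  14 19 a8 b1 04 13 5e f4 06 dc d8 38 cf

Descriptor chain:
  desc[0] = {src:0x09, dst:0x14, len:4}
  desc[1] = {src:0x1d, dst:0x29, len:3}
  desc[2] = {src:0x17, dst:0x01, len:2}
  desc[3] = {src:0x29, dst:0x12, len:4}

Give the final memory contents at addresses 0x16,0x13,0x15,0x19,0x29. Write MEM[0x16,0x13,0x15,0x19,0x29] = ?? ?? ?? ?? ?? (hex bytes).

MEM[0x16,0x13,0x15,0x19,0x29] = 21 b0 cf 42 30

  after D0: wrote 4B at 0x14 = 099121ac
  after D1: wrote 3B at 0x29 = 30b08d
  after D2: wrote 2B at 0x01 = ac72
  after D3: wrote 4B at 0x12 = 30b08dcf
query mem[0x16]=0x21, mem[0x13]=0xb0, mem[0x15]=0xcf, mem[0x19]=0x42, mem[0x29]=0x30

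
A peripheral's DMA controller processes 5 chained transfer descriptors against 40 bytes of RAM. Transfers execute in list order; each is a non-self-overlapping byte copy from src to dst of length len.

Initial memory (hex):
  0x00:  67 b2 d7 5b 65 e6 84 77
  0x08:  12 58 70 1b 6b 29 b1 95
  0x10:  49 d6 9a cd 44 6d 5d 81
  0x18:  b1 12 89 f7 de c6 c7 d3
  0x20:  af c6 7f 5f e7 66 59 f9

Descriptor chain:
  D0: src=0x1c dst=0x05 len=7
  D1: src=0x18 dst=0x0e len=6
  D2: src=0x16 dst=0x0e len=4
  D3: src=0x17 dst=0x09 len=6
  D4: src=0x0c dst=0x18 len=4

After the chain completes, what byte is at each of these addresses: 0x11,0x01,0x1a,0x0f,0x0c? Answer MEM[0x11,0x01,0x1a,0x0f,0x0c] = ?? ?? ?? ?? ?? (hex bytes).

MEM[0x11,0x01,0x1a,0x0f,0x0c] = 12 b2 de 81 89

  after D0: wrote 7B at 0x05 = dec6c7d3afc67f
  after D1: wrote 6B at 0x0e = b11289f7dec6
  after D2: wrote 4B at 0x0e = 5d81b112
  after D3: wrote 6B at 0x09 = 81b11289f7de
  after D4: wrote 4B at 0x18 = 89f7de81
query mem[0x11]=0x12, mem[0x01]=0xb2, mem[0x1a]=0xde, mem[0x0f]=0x81, mem[0x0c]=0x89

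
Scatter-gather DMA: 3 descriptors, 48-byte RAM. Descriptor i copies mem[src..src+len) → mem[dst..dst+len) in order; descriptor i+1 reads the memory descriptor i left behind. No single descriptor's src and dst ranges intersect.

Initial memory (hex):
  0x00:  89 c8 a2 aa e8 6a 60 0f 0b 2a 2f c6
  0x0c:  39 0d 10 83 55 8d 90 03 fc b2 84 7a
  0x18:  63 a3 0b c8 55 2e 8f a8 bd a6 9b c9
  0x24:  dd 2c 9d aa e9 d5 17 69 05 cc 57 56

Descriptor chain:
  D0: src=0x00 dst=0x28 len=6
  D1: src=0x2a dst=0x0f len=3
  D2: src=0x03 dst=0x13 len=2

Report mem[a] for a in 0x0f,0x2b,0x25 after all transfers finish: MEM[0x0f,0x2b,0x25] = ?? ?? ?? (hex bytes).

MEM[0x0f,0x2b,0x25] = a2 aa 2c

  after D0: wrote 6B at 0x28 = 89c8a2aae86a
  after D1: wrote 3B at 0x0f = a2aae8
  after D2: wrote 2B at 0x13 = aae8
query mem[0x0f]=0xa2, mem[0x2b]=0xaa, mem[0x25]=0x2c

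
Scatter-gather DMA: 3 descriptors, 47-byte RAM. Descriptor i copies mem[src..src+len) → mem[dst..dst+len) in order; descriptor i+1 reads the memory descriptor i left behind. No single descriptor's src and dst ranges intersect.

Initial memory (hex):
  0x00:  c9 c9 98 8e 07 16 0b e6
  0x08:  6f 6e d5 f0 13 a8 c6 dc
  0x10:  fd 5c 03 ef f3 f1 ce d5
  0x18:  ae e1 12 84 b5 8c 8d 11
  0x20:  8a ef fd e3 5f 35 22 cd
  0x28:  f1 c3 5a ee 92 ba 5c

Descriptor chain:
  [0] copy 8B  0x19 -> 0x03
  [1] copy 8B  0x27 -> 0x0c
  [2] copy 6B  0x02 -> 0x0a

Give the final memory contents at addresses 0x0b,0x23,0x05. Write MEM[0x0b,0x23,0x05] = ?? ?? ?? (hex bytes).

D0: mem[0x03..0x0a] <- [e1 12 84 b5 8c 8d 11 8a]
D1: mem[0x0c..0x13] <- [cd f1 c3 5a ee 92 ba 5c]
D2: mem[0x0a..0x0f] <- [98 e1 12 84 b5 8c]
query mem[0x0b]=0xe1, mem[0x23]=0xe3, mem[0x05]=0x84

MEM[0x0b,0x23,0x05] = e1 e3 84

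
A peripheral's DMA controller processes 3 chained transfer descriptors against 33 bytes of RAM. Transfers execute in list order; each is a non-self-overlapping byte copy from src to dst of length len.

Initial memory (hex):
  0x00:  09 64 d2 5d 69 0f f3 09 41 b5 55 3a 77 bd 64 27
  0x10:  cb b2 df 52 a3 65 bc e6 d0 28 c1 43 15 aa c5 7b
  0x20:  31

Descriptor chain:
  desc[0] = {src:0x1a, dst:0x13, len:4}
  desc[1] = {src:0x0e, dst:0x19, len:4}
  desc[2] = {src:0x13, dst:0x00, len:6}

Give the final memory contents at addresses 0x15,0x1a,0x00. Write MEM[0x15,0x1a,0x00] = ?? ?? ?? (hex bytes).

D0: mem[0x13..0x16] <- [c1 43 15 aa]
D1: mem[0x19..0x1c] <- [64 27 cb b2]
D2: mem[0x00..0x05] <- [c1 43 15 aa e6 d0]
query mem[0x15]=0x15, mem[0x1a]=0x27, mem[0x00]=0xc1

MEM[0x15,0x1a,0x00] = 15 27 c1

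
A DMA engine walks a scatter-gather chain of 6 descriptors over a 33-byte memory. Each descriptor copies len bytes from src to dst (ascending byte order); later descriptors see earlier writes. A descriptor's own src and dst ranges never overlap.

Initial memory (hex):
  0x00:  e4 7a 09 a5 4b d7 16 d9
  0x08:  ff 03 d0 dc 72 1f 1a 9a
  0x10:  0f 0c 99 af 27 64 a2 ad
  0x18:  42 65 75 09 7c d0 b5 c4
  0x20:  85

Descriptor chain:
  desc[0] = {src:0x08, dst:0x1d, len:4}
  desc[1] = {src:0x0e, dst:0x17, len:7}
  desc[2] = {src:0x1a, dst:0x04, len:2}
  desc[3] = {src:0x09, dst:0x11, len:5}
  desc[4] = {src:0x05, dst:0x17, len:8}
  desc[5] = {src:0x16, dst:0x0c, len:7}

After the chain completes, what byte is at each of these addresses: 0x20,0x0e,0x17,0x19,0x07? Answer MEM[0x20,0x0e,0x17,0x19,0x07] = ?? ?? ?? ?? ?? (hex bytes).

[0] 0x08->0x1d len=4 : ff 03 d0 dc
[1] 0x0e->0x17 len=7 : 1a 9a 0f 0c 99 af 27
[2] 0x1a->0x04 len=2 : 0c 99
[3] 0x09->0x11 len=5 : 03 d0 dc 72 1f
[4] 0x05->0x17 len=8 : 99 16 d9 ff 03 d0 dc 72
[5] 0x16->0x0c len=7 : a2 99 16 d9 ff 03 d0
query mem[0x20]=0xdc, mem[0x0e]=0x16, mem[0x17]=0x99, mem[0x19]=0xd9, mem[0x07]=0xd9

MEM[0x20,0x0e,0x17,0x19,0x07] = dc 16 99 d9 d9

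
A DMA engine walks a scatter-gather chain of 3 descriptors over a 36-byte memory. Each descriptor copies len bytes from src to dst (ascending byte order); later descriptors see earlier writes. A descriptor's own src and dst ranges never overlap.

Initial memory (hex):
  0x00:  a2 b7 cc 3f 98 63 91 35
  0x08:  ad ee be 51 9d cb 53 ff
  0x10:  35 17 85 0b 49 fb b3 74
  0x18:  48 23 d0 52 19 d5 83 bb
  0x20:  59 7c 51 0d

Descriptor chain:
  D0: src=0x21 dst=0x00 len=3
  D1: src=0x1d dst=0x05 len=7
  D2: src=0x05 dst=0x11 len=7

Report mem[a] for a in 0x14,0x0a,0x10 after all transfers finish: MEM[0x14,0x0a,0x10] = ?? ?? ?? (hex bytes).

MEM[0x14,0x0a,0x10] = 59 51 35

[0] 0x21->0x00 len=3 : 7c 51 0d
[1] 0x1d->0x05 len=7 : d5 83 bb 59 7c 51 0d
[2] 0x05->0x11 len=7 : d5 83 bb 59 7c 51 0d
query mem[0x14]=0x59, mem[0x0a]=0x51, mem[0x10]=0x35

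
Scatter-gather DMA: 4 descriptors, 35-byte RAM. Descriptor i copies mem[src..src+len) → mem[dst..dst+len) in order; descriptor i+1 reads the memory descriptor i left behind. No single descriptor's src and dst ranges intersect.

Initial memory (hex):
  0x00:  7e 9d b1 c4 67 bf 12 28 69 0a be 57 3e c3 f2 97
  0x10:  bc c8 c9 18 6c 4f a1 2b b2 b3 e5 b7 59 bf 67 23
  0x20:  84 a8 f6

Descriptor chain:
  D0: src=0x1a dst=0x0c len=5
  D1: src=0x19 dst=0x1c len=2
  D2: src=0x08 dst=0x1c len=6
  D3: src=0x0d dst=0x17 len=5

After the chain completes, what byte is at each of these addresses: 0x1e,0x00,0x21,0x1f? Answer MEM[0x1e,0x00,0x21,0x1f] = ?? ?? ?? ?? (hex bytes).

MEM[0x1e,0x00,0x21,0x1f] = be 7e b7 57

#0 dst[0x0c+5] := {0xe5,0xb7,0x59,0xbf,0x67}
#1 dst[0x1c+2] := {0xb3,0xe5}
#2 dst[0x1c+6] := {0x69,0x0a,0xbe,0x57,0xe5,0xb7}
#3 dst[0x17+5] := {0xb7,0x59,0xbf,0x67,0xc8}
query mem[0x1e]=0xbe, mem[0x00]=0x7e, mem[0x21]=0xb7, mem[0x1f]=0x57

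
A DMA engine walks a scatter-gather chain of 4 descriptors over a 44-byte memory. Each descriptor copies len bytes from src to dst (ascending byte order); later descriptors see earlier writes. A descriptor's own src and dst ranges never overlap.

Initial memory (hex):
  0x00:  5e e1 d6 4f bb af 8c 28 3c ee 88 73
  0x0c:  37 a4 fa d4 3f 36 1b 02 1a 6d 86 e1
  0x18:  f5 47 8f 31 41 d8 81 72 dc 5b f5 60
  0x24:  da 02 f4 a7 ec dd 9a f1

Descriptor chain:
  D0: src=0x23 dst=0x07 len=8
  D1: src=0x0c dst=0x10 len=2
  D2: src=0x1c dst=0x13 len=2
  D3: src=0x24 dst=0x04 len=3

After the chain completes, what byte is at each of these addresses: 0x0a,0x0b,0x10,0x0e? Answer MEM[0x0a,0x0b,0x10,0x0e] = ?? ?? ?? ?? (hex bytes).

MEM[0x0a,0x0b,0x10,0x0e] = f4 a7 ec 9a

  after D0: wrote 8B at 0x07 = 60da02f4a7ecdd9a
  after D1: wrote 2B at 0x10 = ecdd
  after D2: wrote 2B at 0x13 = 41d8
  after D3: wrote 3B at 0x04 = da02f4
query mem[0x0a]=0xf4, mem[0x0b]=0xa7, mem[0x10]=0xec, mem[0x0e]=0x9a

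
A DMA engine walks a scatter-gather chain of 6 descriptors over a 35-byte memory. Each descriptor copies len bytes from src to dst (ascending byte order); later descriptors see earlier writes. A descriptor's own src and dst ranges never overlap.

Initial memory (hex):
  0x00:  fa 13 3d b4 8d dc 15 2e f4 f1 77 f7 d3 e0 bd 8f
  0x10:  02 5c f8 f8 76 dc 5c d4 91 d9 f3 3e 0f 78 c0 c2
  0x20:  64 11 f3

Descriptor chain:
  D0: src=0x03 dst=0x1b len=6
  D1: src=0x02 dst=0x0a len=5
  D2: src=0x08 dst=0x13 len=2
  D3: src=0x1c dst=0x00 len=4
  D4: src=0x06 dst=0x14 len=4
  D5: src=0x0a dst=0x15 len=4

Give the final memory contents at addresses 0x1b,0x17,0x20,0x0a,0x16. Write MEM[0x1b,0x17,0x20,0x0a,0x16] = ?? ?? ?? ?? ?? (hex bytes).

D0: mem[0x1b..0x20] <- [b4 8d dc 15 2e f4]
D1: mem[0x0a..0x0e] <- [3d b4 8d dc 15]
D2: mem[0x13..0x14] <- [f4 f1]
D3: mem[0x00..0x03] <- [8d dc 15 2e]
D4: mem[0x14..0x17] <- [15 2e f4 f1]
D5: mem[0x15..0x18] <- [3d b4 8d dc]
query mem[0x1b]=0xb4, mem[0x17]=0x8d, mem[0x20]=0xf4, mem[0x0a]=0x3d, mem[0x16]=0xb4

MEM[0x1b,0x17,0x20,0x0a,0x16] = b4 8d f4 3d b4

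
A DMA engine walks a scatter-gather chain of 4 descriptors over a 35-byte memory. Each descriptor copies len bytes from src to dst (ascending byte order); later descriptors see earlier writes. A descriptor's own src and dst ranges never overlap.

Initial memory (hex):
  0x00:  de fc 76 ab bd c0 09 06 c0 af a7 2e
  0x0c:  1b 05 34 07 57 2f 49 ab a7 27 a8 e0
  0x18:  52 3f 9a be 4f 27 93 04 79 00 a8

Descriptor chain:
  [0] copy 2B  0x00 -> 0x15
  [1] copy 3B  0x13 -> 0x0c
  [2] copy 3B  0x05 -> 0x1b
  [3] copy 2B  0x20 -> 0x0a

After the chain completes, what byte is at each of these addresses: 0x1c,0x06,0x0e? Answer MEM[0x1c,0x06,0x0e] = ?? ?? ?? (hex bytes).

D0: mem[0x15..0x16] <- [de fc]
D1: mem[0x0c..0x0e] <- [ab a7 de]
D2: mem[0x1b..0x1d] <- [c0 09 06]
D3: mem[0x0a..0x0b] <- [79 00]
query mem[0x1c]=0x09, mem[0x06]=0x09, mem[0x0e]=0xde

MEM[0x1c,0x06,0x0e] = 09 09 de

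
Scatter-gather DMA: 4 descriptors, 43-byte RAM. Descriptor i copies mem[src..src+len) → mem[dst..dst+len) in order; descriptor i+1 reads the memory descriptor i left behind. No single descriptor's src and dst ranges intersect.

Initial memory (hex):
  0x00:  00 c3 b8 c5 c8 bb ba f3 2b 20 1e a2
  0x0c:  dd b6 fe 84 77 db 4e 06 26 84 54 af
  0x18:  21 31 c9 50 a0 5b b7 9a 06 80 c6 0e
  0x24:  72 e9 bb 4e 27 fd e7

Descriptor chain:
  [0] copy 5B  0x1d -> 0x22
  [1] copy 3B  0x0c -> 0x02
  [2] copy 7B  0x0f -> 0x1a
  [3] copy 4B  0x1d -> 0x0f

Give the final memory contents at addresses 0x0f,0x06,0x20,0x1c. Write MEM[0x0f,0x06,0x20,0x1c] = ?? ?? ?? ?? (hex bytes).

#0 dst[0x22+5] := {0x5b,0xb7,0x9a,0x06,0x80}
#1 dst[0x02+3] := {0xdd,0xb6,0xfe}
#2 dst[0x1a+7] := {0x84,0x77,0xdb,0x4e,0x06,0x26,0x84}
#3 dst[0x0f+4] := {0x4e,0x06,0x26,0x84}
query mem[0x0f]=0x4e, mem[0x06]=0xba, mem[0x20]=0x84, mem[0x1c]=0xdb

MEM[0x0f,0x06,0x20,0x1c] = 4e ba 84 db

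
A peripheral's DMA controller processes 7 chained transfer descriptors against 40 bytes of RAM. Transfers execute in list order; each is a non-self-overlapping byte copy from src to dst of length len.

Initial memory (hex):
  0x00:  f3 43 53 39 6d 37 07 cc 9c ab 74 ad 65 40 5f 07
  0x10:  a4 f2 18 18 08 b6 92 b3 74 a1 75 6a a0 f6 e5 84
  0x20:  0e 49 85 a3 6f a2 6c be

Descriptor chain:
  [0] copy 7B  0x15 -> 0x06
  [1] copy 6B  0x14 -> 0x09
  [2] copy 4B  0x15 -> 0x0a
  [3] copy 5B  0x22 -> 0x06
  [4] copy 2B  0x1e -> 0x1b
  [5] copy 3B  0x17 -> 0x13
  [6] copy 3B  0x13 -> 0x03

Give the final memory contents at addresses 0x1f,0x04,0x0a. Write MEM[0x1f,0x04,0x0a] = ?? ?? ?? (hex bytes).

MEM[0x1f,0x04,0x0a] = 84 74 6c

D0: mem[0x06..0x0c] <- [b6 92 b3 74 a1 75 6a]
D1: mem[0x09..0x0e] <- [08 b6 92 b3 74 a1]
D2: mem[0x0a..0x0d] <- [b6 92 b3 74]
D3: mem[0x06..0x0a] <- [85 a3 6f a2 6c]
D4: mem[0x1b..0x1c] <- [e5 84]
D5: mem[0x13..0x15] <- [b3 74 a1]
D6: mem[0x03..0x05] <- [b3 74 a1]
query mem[0x1f]=0x84, mem[0x04]=0x74, mem[0x0a]=0x6c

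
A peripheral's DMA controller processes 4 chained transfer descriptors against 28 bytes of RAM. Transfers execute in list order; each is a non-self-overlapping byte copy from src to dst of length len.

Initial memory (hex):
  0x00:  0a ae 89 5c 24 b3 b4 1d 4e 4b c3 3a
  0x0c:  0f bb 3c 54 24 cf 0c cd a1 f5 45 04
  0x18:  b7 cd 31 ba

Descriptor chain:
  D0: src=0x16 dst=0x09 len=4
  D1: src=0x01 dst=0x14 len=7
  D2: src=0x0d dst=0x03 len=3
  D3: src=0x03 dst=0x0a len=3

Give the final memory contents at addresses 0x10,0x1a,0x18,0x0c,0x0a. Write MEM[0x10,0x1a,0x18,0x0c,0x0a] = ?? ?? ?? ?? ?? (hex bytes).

MEM[0x10,0x1a,0x18,0x0c,0x0a] = 24 1d b3 54 bb

  after D0: wrote 4B at 0x09 = 4504b7cd
  after D1: wrote 7B at 0x14 = ae895c24b3b41d
  after D2: wrote 3B at 0x03 = bb3c54
  after D3: wrote 3B at 0x0a = bb3c54
query mem[0x10]=0x24, mem[0x1a]=0x1d, mem[0x18]=0xb3, mem[0x0c]=0x54, mem[0x0a]=0xbb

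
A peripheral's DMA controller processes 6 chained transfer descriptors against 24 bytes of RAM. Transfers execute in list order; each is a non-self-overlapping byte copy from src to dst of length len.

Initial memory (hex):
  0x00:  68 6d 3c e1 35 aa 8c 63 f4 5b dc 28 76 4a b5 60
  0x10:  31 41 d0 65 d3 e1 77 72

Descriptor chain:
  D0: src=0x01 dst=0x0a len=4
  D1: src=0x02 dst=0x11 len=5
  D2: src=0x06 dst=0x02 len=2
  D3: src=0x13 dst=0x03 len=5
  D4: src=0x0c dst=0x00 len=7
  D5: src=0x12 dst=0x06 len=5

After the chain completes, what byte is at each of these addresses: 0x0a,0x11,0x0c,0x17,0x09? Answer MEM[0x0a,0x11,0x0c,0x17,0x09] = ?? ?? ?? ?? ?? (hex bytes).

MEM[0x0a,0x11,0x0c,0x17,0x09] = 77 3c e1 72 8c

D0: mem[0x0a..0x0d] <- [6d 3c e1 35]
D1: mem[0x11..0x15] <- [3c e1 35 aa 8c]
D2: mem[0x02..0x03] <- [8c 63]
D3: mem[0x03..0x07] <- [35 aa 8c 77 72]
D4: mem[0x00..0x06] <- [e1 35 b5 60 31 3c e1]
D5: mem[0x06..0x0a] <- [e1 35 aa 8c 77]
query mem[0x0a]=0x77, mem[0x11]=0x3c, mem[0x0c]=0xe1, mem[0x17]=0x72, mem[0x09]=0x8c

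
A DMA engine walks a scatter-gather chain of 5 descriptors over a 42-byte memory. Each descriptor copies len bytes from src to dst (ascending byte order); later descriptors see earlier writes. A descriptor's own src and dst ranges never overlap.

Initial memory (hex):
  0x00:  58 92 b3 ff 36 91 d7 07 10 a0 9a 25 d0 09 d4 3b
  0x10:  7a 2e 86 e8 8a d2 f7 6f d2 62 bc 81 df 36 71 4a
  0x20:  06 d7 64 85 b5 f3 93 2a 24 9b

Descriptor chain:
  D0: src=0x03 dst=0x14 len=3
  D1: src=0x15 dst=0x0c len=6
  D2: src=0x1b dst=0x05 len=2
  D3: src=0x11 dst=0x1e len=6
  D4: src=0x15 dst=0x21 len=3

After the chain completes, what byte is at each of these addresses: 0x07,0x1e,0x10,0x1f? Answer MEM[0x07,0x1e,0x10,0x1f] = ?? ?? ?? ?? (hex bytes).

MEM[0x07,0x1e,0x10,0x1f] = 07 bc 62 86

D0: mem[0x14..0x16] <- [ff 36 91]
D1: mem[0x0c..0x11] <- [36 91 6f d2 62 bc]
D2: mem[0x05..0x06] <- [81 df]
D3: mem[0x1e..0x23] <- [bc 86 e8 ff 36 91]
D4: mem[0x21..0x23] <- [36 91 6f]
query mem[0x07]=0x07, mem[0x1e]=0xbc, mem[0x10]=0x62, mem[0x1f]=0x86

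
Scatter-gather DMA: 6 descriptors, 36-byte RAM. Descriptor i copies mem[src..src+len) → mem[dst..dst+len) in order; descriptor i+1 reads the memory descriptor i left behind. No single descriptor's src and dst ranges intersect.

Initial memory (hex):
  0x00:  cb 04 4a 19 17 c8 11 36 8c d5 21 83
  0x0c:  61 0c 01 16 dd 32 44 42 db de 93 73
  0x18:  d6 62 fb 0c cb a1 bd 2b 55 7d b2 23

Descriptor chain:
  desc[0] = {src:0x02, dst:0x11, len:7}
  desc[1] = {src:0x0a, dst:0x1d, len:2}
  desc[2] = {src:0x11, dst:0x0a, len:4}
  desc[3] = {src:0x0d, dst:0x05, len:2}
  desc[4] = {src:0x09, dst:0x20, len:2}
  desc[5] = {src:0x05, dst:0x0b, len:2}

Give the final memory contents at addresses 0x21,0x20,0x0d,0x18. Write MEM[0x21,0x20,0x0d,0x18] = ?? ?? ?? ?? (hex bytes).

#0 dst[0x11+7] := {0x4a,0x19,0x17,0xc8,0x11,0x36,0x8c}
#1 dst[0x1d+2] := {0x21,0x83}
#2 dst[0x0a+4] := {0x4a,0x19,0x17,0xc8}
#3 dst[0x05+2] := {0xc8,0x01}
#4 dst[0x20+2] := {0xd5,0x4a}
#5 dst[0x0b+2] := {0xc8,0x01}
query mem[0x21]=0x4a, mem[0x20]=0xd5, mem[0x0d]=0xc8, mem[0x18]=0xd6

MEM[0x21,0x20,0x0d,0x18] = 4a d5 c8 d6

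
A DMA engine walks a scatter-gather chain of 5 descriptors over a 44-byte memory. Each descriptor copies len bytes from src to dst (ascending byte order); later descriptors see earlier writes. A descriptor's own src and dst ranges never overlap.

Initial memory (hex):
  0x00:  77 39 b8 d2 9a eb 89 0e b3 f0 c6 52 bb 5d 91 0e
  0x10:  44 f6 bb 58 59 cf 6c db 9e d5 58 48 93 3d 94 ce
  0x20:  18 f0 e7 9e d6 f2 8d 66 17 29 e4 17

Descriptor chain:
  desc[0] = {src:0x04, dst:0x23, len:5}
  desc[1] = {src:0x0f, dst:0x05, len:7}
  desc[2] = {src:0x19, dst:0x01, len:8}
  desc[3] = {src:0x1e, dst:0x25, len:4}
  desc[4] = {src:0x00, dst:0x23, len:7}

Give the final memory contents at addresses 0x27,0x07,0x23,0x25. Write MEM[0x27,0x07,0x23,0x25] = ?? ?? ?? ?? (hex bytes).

#0 dst[0x23+5] := {0x9a,0xeb,0x89,0x0e,0xb3}
#1 dst[0x05+7] := {0x0e,0x44,0xf6,0xbb,0x58,0x59,0xcf}
#2 dst[0x01+8] := {0xd5,0x58,0x48,0x93,0x3d,0x94,0xce,0x18}
#3 dst[0x25+4] := {0x94,0xce,0x18,0xf0}
#4 dst[0x23+7] := {0x77,0xd5,0x58,0x48,0x93,0x3d,0x94}
query mem[0x27]=0x93, mem[0x07]=0xce, mem[0x23]=0x77, mem[0x25]=0x58

MEM[0x27,0x07,0x23,0x25] = 93 ce 77 58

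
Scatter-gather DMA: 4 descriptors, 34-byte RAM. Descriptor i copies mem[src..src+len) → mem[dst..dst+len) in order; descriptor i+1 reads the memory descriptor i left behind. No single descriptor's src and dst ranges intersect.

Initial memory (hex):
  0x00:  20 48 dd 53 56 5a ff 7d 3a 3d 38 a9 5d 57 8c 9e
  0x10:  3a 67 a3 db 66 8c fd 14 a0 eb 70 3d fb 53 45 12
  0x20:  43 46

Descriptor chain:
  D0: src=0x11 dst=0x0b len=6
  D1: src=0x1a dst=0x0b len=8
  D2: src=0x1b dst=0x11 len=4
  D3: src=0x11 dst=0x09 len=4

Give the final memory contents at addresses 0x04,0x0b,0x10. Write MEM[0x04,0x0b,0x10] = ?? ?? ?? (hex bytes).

#0 dst[0x0b+6] := {0x67,0xa3,0xdb,0x66,0x8c,0xfd}
#1 dst[0x0b+8] := {0x70,0x3d,0xfb,0x53,0x45,0x12,0x43,0x46}
#2 dst[0x11+4] := {0x3d,0xfb,0x53,0x45}
#3 dst[0x09+4] := {0x3d,0xfb,0x53,0x45}
query mem[0x04]=0x56, mem[0x0b]=0x53, mem[0x10]=0x12

MEM[0x04,0x0b,0x10] = 56 53 12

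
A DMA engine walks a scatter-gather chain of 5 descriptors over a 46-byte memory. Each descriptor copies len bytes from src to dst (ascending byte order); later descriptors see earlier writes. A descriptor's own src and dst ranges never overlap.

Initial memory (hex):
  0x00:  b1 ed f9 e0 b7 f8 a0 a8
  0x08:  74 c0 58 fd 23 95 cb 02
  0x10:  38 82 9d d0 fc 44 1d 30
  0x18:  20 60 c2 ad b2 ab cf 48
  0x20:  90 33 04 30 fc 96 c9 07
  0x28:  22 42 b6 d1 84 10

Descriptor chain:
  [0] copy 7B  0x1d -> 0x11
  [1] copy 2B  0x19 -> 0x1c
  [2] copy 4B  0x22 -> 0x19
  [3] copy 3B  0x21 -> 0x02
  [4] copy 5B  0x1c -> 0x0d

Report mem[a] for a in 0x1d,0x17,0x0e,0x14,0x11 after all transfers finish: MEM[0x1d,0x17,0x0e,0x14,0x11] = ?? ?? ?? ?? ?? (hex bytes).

MEM[0x1d,0x17,0x0e,0x14,0x11] = c2 30 c2 90 90

#0 dst[0x11+7] := {0xab,0xcf,0x48,0x90,0x33,0x04,0x30}
#1 dst[0x1c+2] := {0x60,0xc2}
#2 dst[0x19+4] := {0x04,0x30,0xfc,0x96}
#3 dst[0x02+3] := {0x33,0x04,0x30}
#4 dst[0x0d+5] := {0x96,0xc2,0xcf,0x48,0x90}
query mem[0x1d]=0xc2, mem[0x17]=0x30, mem[0x0e]=0xc2, mem[0x14]=0x90, mem[0x11]=0x90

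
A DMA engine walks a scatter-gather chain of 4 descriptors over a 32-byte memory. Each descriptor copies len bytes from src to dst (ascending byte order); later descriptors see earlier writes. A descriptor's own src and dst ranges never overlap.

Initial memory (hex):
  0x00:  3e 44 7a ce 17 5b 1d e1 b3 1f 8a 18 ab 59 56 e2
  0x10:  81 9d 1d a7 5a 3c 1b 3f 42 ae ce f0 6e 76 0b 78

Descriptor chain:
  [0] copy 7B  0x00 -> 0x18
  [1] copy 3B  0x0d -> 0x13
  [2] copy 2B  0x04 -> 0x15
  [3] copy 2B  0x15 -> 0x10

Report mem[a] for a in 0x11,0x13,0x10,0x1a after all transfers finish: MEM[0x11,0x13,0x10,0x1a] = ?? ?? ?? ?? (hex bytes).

#0 dst[0x18+7] := {0x3e,0x44,0x7a,0xce,0x17,0x5b,0x1d}
#1 dst[0x13+3] := {0x59,0x56,0xe2}
#2 dst[0x15+2] := {0x17,0x5b}
#3 dst[0x10+2] := {0x17,0x5b}
query mem[0x11]=0x5b, mem[0x13]=0x59, mem[0x10]=0x17, mem[0x1a]=0x7a

MEM[0x11,0x13,0x10,0x1a] = 5b 59 17 7a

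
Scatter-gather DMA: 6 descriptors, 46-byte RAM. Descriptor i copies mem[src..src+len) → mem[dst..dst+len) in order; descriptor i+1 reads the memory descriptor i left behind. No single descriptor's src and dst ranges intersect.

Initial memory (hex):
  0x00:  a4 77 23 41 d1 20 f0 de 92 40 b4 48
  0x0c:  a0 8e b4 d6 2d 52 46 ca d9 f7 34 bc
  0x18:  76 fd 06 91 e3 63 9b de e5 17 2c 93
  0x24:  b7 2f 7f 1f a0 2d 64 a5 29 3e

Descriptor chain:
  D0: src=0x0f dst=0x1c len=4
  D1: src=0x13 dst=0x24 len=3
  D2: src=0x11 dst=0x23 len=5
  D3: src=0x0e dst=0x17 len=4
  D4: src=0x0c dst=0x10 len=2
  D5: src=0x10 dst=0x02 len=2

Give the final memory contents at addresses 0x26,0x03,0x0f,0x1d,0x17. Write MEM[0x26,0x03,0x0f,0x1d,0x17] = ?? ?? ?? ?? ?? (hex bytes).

MEM[0x26,0x03,0x0f,0x1d,0x17] = d9 8e d6 2d b4

D0: mem[0x1c..0x1f] <- [d6 2d 52 46]
D1: mem[0x24..0x26] <- [ca d9 f7]
D2: mem[0x23..0x27] <- [52 46 ca d9 f7]
D3: mem[0x17..0x1a] <- [b4 d6 2d 52]
D4: mem[0x10..0x11] <- [a0 8e]
D5: mem[0x02..0x03] <- [a0 8e]
query mem[0x26]=0xd9, mem[0x03]=0x8e, mem[0x0f]=0xd6, mem[0x1d]=0x2d, mem[0x17]=0xb4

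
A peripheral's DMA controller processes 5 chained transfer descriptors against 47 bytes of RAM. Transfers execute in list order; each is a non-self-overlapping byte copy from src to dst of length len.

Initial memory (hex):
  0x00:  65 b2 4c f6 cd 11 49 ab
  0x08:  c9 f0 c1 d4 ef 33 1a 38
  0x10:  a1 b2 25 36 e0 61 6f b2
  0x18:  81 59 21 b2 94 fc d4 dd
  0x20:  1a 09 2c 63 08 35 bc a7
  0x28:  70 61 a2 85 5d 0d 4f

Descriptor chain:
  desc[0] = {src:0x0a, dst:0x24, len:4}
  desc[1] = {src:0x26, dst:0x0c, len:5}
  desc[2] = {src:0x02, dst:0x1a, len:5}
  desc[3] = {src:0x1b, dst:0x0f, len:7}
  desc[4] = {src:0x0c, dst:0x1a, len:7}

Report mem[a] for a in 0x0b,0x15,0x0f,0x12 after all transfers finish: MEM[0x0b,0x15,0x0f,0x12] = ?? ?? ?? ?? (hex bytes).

D0: mem[0x24..0x27] <- [c1 d4 ef 33]
D1: mem[0x0c..0x10] <- [ef 33 70 61 a2]
D2: mem[0x1a..0x1e] <- [4c f6 cd 11 49]
D3: mem[0x0f..0x15] <- [f6 cd 11 49 dd 1a 09]
D4: mem[0x1a..0x20] <- [ef 33 70 f6 cd 11 49]
query mem[0x0b]=0xd4, mem[0x15]=0x09, mem[0x0f]=0xf6, mem[0x12]=0x49

MEM[0x0b,0x15,0x0f,0x12] = d4 09 f6 49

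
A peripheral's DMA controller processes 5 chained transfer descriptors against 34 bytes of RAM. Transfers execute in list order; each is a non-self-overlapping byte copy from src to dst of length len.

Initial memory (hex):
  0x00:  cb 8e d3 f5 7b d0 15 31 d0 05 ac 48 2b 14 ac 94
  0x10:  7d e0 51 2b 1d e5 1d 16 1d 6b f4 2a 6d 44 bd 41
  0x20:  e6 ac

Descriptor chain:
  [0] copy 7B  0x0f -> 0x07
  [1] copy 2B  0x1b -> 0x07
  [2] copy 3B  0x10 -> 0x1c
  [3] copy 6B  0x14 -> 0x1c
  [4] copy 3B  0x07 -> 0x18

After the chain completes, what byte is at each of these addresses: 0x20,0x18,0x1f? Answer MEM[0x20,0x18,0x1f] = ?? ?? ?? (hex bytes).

MEM[0x20,0x18,0x1f] = 1d 2a 16

  after D0: wrote 7B at 0x07 = 947de0512b1de5
  after D1: wrote 2B at 0x07 = 2a6d
  after D2: wrote 3B at 0x1c = 7de051
  after D3: wrote 6B at 0x1c = 1de51d161d6b
  after D4: wrote 3B at 0x18 = 2a6de0
query mem[0x20]=0x1d, mem[0x18]=0x2a, mem[0x1f]=0x16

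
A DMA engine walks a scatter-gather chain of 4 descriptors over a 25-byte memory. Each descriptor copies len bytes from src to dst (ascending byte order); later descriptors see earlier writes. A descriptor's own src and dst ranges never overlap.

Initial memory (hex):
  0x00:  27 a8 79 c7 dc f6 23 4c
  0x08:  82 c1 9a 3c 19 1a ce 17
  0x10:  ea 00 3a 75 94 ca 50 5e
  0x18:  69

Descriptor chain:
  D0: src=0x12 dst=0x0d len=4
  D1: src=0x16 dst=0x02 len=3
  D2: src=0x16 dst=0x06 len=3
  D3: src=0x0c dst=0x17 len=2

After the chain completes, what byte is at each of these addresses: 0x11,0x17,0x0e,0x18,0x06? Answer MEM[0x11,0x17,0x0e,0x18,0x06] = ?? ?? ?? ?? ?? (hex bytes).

MEM[0x11,0x17,0x0e,0x18,0x06] = 00 19 75 3a 50

D0: mem[0x0d..0x10] <- [3a 75 94 ca]
D1: mem[0x02..0x04] <- [50 5e 69]
D2: mem[0x06..0x08] <- [50 5e 69]
D3: mem[0x17..0x18] <- [19 3a]
query mem[0x11]=0x00, mem[0x17]=0x19, mem[0x0e]=0x75, mem[0x18]=0x3a, mem[0x06]=0x50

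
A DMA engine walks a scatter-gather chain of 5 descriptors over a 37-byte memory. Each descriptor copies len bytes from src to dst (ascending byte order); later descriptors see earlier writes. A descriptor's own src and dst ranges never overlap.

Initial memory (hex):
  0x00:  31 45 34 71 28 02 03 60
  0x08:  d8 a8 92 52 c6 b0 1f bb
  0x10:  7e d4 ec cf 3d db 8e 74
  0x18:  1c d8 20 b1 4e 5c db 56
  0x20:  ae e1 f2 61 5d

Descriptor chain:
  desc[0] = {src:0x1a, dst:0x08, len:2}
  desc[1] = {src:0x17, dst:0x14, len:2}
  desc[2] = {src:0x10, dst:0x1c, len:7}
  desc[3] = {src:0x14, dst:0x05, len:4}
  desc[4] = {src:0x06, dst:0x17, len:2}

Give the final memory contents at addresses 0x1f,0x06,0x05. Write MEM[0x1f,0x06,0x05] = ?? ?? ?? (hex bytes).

MEM[0x1f,0x06,0x05] = cf 1c 74

[0] 0x1a->0x08 len=2 : 20 b1
[1] 0x17->0x14 len=2 : 74 1c
[2] 0x10->0x1c len=7 : 7e d4 ec cf 74 1c 8e
[3] 0x14->0x05 len=4 : 74 1c 8e 74
[4] 0x06->0x17 len=2 : 1c 8e
query mem[0x1f]=0xcf, mem[0x06]=0x1c, mem[0x05]=0x74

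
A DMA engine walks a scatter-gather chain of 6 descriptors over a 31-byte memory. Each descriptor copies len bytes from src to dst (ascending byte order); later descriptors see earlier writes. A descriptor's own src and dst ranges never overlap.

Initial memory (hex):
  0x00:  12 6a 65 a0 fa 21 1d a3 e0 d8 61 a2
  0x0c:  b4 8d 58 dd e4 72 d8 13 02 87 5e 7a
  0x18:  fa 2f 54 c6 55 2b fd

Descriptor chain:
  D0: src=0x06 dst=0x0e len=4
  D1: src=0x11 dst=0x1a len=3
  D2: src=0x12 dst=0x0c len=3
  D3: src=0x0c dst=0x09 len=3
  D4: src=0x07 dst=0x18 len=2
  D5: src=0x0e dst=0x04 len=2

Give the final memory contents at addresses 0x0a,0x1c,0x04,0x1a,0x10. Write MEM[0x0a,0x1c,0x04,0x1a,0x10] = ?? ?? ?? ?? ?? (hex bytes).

#0 dst[0x0e+4] := {0x1d,0xa3,0xe0,0xd8}
#1 dst[0x1a+3] := {0xd8,0xd8,0x13}
#2 dst[0x0c+3] := {0xd8,0x13,0x02}
#3 dst[0x09+3] := {0xd8,0x13,0x02}
#4 dst[0x18+2] := {0xa3,0xe0}
#5 dst[0x04+2] := {0x02,0xa3}
query mem[0x0a]=0x13, mem[0x1c]=0x13, mem[0x04]=0x02, mem[0x1a]=0xd8, mem[0x10]=0xe0

MEM[0x0a,0x1c,0x04,0x1a,0x10] = 13 13 02 d8 e0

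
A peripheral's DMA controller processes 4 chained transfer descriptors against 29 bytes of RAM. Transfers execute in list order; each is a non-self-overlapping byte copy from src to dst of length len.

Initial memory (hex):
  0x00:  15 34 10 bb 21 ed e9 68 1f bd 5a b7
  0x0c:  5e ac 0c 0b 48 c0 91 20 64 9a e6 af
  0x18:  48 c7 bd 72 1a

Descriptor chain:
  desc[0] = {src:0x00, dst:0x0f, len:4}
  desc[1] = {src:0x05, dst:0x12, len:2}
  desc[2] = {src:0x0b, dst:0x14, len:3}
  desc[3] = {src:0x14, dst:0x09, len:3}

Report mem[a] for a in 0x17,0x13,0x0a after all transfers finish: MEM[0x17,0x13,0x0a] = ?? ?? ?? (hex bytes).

D0: mem[0x0f..0x12] <- [15 34 10 bb]
D1: mem[0x12..0x13] <- [ed e9]
D2: mem[0x14..0x16] <- [b7 5e ac]
D3: mem[0x09..0x0b] <- [b7 5e ac]
query mem[0x17]=0xaf, mem[0x13]=0xe9, mem[0x0a]=0x5e

MEM[0x17,0x13,0x0a] = af e9 5e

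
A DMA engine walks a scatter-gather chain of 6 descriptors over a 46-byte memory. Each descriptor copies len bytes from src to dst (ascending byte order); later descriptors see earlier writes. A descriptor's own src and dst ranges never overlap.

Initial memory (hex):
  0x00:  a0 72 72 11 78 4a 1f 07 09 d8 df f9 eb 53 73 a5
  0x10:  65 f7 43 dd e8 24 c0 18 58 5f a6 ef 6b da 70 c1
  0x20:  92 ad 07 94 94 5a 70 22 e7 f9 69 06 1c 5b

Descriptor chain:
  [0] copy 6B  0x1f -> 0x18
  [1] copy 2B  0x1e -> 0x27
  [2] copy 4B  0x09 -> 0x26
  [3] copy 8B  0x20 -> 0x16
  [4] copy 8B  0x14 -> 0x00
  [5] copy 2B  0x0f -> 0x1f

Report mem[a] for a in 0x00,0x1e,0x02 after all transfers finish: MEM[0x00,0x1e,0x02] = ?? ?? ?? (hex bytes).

MEM[0x00,0x1e,0x02] = e8 70 92

[0] 0x1f->0x18 len=6 : c1 92 ad 07 94 94
[1] 0x1e->0x27 len=2 : 70 c1
[2] 0x09->0x26 len=4 : d8 df f9 eb
[3] 0x20->0x16 len=8 : 92 ad 07 94 94 5a d8 df
[4] 0x14->0x00 len=8 : e8 24 92 ad 07 94 94 5a
[5] 0x0f->0x1f len=2 : a5 65
query mem[0x00]=0xe8, mem[0x1e]=0x70, mem[0x02]=0x92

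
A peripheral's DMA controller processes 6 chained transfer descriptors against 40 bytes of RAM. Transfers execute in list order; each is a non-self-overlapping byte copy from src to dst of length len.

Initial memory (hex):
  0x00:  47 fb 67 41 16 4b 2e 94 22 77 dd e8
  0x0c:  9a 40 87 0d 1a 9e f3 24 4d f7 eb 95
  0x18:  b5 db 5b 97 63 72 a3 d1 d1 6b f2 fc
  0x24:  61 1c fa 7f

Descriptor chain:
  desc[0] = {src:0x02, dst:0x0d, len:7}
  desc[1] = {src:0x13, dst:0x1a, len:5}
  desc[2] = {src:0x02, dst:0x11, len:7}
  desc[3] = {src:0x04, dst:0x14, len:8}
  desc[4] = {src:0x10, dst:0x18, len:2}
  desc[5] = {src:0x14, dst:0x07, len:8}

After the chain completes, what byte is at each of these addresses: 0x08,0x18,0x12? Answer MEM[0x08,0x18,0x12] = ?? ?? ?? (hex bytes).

D0: mem[0x0d..0x13] <- [67 41 16 4b 2e 94 22]
D1: mem[0x1a..0x1e] <- [22 4d f7 eb 95]
D2: mem[0x11..0x17] <- [67 41 16 4b 2e 94 22]
D3: mem[0x14..0x1b] <- [16 4b 2e 94 22 77 dd e8]
D4: mem[0x18..0x19] <- [4b 67]
D5: mem[0x07..0x0e] <- [16 4b 2e 94 4b 67 dd e8]
query mem[0x08]=0x4b, mem[0x18]=0x4b, mem[0x12]=0x41

MEM[0x08,0x18,0x12] = 4b 4b 41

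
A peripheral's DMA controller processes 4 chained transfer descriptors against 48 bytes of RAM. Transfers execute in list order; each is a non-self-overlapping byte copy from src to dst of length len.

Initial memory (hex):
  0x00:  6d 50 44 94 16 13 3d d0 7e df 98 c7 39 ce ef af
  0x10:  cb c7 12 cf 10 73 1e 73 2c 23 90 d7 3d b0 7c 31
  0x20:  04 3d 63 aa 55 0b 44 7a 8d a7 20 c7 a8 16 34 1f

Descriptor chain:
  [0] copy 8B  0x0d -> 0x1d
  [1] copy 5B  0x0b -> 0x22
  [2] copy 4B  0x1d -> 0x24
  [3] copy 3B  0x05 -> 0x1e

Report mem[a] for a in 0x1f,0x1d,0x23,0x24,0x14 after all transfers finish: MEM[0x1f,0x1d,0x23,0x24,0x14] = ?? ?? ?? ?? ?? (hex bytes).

MEM[0x1f,0x1d,0x23,0x24,0x14] = 3d ce 39 ce 10

D0: mem[0x1d..0x24] <- [ce ef af cb c7 12 cf 10]
D1: mem[0x22..0x26] <- [c7 39 ce ef af]
D2: mem[0x24..0x27] <- [ce ef af cb]
D3: mem[0x1e..0x20] <- [13 3d d0]
query mem[0x1f]=0x3d, mem[0x1d]=0xce, mem[0x23]=0x39, mem[0x24]=0xce, mem[0x14]=0x10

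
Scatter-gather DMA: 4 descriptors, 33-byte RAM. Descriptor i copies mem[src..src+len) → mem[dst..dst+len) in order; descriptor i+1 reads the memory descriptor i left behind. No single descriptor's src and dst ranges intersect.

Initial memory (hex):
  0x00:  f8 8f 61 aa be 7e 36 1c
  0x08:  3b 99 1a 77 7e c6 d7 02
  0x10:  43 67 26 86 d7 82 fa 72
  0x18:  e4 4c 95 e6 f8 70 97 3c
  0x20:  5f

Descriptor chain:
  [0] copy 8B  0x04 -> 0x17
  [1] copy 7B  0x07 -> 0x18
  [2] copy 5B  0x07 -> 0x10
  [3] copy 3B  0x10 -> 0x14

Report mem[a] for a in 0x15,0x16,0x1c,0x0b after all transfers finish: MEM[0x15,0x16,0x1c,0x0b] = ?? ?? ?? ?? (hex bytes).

MEM[0x15,0x16,0x1c,0x0b] = 3b 99 77 77

#0 dst[0x17+8] := {0xbe,0x7e,0x36,0x1c,0x3b,0x99,0x1a,0x77}
#1 dst[0x18+7] := {0x1c,0x3b,0x99,0x1a,0x77,0x7e,0xc6}
#2 dst[0x10+5] := {0x1c,0x3b,0x99,0x1a,0x77}
#3 dst[0x14+3] := {0x1c,0x3b,0x99}
query mem[0x15]=0x3b, mem[0x16]=0x99, mem[0x1c]=0x77, mem[0x0b]=0x77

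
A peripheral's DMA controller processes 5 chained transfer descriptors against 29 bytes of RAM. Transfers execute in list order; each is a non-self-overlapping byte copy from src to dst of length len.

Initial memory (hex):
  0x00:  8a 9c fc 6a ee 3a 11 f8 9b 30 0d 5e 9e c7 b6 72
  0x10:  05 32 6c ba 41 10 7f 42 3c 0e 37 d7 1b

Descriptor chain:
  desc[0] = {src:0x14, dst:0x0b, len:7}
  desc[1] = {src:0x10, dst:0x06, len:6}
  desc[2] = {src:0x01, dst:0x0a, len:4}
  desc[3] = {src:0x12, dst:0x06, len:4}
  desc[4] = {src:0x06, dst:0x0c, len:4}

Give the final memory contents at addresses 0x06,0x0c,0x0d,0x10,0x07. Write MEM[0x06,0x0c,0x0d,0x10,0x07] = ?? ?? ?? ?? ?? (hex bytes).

#0 dst[0x0b+7] := {0x41,0x10,0x7f,0x42,0x3c,0x0e,0x37}
#1 dst[0x06+6] := {0x0e,0x37,0x6c,0xba,0x41,0x10}
#2 dst[0x0a+4] := {0x9c,0xfc,0x6a,0xee}
#3 dst[0x06+4] := {0x6c,0xba,0x41,0x10}
#4 dst[0x0c+4] := {0x6c,0xba,0x41,0x10}
query mem[0x06]=0x6c, mem[0x0c]=0x6c, mem[0x0d]=0xba, mem[0x10]=0x0e, mem[0x07]=0xba

MEM[0x06,0x0c,0x0d,0x10,0x07] = 6c 6c ba 0e ba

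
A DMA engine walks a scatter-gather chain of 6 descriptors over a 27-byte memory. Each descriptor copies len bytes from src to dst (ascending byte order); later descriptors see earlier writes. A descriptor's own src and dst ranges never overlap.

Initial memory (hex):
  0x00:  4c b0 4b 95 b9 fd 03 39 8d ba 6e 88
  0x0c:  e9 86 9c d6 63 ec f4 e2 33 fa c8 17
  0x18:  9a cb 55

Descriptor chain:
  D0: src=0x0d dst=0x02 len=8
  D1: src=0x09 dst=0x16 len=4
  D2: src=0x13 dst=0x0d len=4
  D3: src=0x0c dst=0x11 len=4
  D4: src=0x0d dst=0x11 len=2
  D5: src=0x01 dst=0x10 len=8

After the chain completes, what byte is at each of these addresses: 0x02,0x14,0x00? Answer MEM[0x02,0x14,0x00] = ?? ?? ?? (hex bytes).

MEM[0x02,0x14,0x00] = 86 63 4c

[0] 0x0d->0x02 len=8 : 86 9c d6 63 ec f4 e2 33
[1] 0x09->0x16 len=4 : 33 6e 88 e9
[2] 0x13->0x0d len=4 : e2 33 fa 33
[3] 0x0c->0x11 len=4 : e9 e2 33 fa
[4] 0x0d->0x11 len=2 : e2 33
[5] 0x01->0x10 len=8 : b0 86 9c d6 63 ec f4 e2
query mem[0x02]=0x86, mem[0x14]=0x63, mem[0x00]=0x4c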